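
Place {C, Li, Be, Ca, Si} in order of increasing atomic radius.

C < Be < Si < Li < Ca

Li is in period 2, group 1; Be is in period 2, group 2; C is in period 2, group 14; Si is in period 3, group 14; Ca is in period 4, group 2.
Across a period the added protons contract the valence shell; down a group each new principal shell makes the atom larger.
Here both period and group differ, so the two effects have to be weighed against each other.
Be > C: Be lies to the left of C in period 2, so the across-period effect alone puts Be larger.
Si > Be: the two effects oppose for this pair; the down-group effect wins (116 vs 102 pm).
Li > Si: period and group pull opposite ways; the across-period shift dominates (133 vs 116 pm).
Ca > Li: the two effects oppose for this pair; the down-group effect wins (171 vs 133 pm).
Tabulated atomic radius (pm): Li 133, Be 102, C 75, Si 116, Ca 171.
So from smallest to largest: C < Be < Si < Li < Ca.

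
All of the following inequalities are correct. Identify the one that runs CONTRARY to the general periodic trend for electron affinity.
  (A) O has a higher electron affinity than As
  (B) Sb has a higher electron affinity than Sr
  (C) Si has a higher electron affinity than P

(C)

The general trend: electron affinity increases across a period and decreases down a group.
(A) O (period 2, group 16) vs As (period 4, group 15): the stated order agrees with the simple trend.
(B) Sb (period 5, group 15) vs Sr (period 5, group 2): the stated order agrees with the simple trend.
(C) Si (period 3, group 14) vs P (period 3, group 15): the stated order contradicts the simple trend.
The exception is (C): adding an electron to P's half-filled 3p³ is unfavourable, so Si (3p²) has the more exothermic EA.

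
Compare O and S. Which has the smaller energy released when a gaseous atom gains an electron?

O

O is in period 2, group 16; S is in period 3, group 16.
Adding an electron releases more energy for atoms nearer the top right (short of the noble gases).
All are in group 16; the group trend (electron affinity increases up the group) applies, with the exception below.
Note the exception: S has a higher electron affinity than O, contrary to the simple trend — the compact 2p subshell of O repels the added electron more than S's larger 3p does.
Approximate values (kJ/mol): O 141, S 200.
So O has the smaller energy released when a gaseous atom gains an electron (O < S).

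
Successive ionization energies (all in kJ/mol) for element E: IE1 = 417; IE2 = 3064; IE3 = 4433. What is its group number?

Group 1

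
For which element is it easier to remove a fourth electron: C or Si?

IE_4 is the cost of taking one more electron from the +3 cation: C³⁺ still has 1 valence electron; Si³⁺ still has 1 valence electron.
All are still removing valence electrons, so compare the +3 ions as you would atoms: IE_4 generally rises across a period (higher Z_eff) and falls down a group (larger shell), subject to the usual subshell exceptions.
Valence configurations: C³⁺ [He]2s¹, Si³⁺ [Ne]3s¹.
Tabulated IE_4 (kJ/mol): C 6223, Si 4356.
Putting it together, IE_4: Si < C.

Si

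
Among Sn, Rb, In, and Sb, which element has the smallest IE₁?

Rb

Rb is in period 5, group 1; In is in period 5, group 13; Sn is in period 5, group 14; Sb is in period 5, group 15.
Across a period the outer electron is held more tightly (higher IE₁); down a group it sits in a higher shell, more shielded, and comes off more easily.
All lie in period 5, so first ionization energy increases left to right.
The smallest IE₁ among these belongs to Rb.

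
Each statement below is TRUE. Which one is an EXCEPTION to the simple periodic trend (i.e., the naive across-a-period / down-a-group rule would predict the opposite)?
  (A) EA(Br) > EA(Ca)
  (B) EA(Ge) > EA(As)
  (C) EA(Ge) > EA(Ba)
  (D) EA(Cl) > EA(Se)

(B)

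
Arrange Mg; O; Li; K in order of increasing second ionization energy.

Mg, K, O, Li

IE_2 is the cost of taking one more electron from the +1 cation: Mg⁺ still has 1 valence electron; O⁺ still has 5 valence electrons; Li⁺ is the bare [He] core; K⁺ is the bare [Ar] core.
Usually core removal costs more than valence removal, but here the competition is close: a tightly held n=2 valence electron can cost more to remove than an n=3 core electron, so the actual values have to decide it.
Valence configurations: Mg⁺ [Ne]3s¹, O⁺ [He]2s²2p³.
The numbers (kJ/mol): Mg 1451, O 3388, Li 7298, K 3052.
Putting it together, IE_2: Mg < K < O < Li.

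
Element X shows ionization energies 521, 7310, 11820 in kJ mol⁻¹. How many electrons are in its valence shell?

1

Look for the largest jump between consecutive ionization energies: IE2/IE1 ≈ 14.0, far larger than any earlier ratio.
That jump marks the point where a core electron is being removed. So the atom has 1 valence electron.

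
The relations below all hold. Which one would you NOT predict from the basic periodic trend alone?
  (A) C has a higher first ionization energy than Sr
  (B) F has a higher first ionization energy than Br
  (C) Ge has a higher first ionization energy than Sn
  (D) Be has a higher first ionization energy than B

(D)

The general trend: first ionization energy increases across a period and decreases down a group.
(A) C (period 2, group 14) vs Sr (period 5, group 2): the stated order agrees with the simple trend.
(B) F (period 2, group 17) vs Br (period 4, group 17): the stated order agrees with the simple trend.
(C) Ge (period 4, group 14) vs Sn (period 5, group 14): the stated order agrees with the simple trend.
(D) Be (period 2, group 2) vs B (period 2, group 13): the stated order contradicts the simple trend.
The exception is (D): removing B's lone 2p electron is easier than breaking Be's filled 2s².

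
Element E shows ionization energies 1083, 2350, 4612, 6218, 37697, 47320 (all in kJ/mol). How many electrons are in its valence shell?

Look for the largest jump between consecutive ionization energies: IE5/IE4 ≈ 6.1, far larger than any earlier ratio.
That jump marks the point where a core electron is being removed. So the atom has 4 valence electrons.

4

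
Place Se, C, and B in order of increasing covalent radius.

Across a period the added protons contract the valence shell; down a group each new principal shell makes the atom larger.
These span different periods and groups, so the two trends combine.
B > C: B lies to the left of C in period 2, so the across-period effect alone puts B larger.
Se > B: period and group pull opposite ways; the down-group shift dominates (116 vs 85 pm).
Tabulated atomic radius (pm): B 85, C 75, Se 116.
So from smallest to largest: C < B < Se.

C, B, Se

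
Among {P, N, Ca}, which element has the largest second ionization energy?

After 1 electron has been removed, what remains? P⁺ still has 4 valence electrons; N⁺ still has 4 valence electrons; Ca⁺ still has 1 valence electron.
All are still removing valence electrons, so compare the +1 ions as you would atoms: IE_2 generally rises across a period (higher Z_eff) and falls down a group (larger shell), subject to the usual subshell exceptions.
Valence configurations: P⁺ [Ne]3s²3p², N⁺ [He]2s²2p², Ca⁺ [Ar]4s¹.
Approximate IE_2 values (kJ/mol): P 1907, N 2856, Ca 1145.
Putting it together, IE_2: Ca < P < N.

N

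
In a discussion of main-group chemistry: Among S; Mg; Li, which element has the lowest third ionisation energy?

S

The third ionization energy removes an electron from the +2 ion. For each element: S²⁺ still has 4 valence electrons; Mg²⁺ is the bare [Ne] core; Li²⁺ is already 1 electron into the core.
Pulling an electron out of a noble-gas core costs far more than removing a remaining valence electron, so Mg and Li sit at the high end of IE_3.
Approximate IE_3 values (kJ/mol): S 3357, Mg 7733, Li 11815.
Putting it together, IE_3: S < Mg < Li.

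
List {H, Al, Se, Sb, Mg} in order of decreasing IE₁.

H > Se > Sb > Mg > Al

H is in period 1, group 1; Mg is in period 3, group 2; Al is in period 3, group 13; Se is in period 4, group 16; Sb is in period 5, group 15.
IE₁ increases left→right with effective nuclear charge and decreases top→bottom as the valence shell moves farther out.
These span different periods and groups, so the two trends combine.
Mg > Al: this pair runs against the simple trend — see the exception note.
Sb > Mg: the two effects oppose for this pair; the across-period effect wins (831 vs 738 kJ/mol).
Se > Sb: both effects reinforce here, so Se is clearly the higher of the two.
H > Se: period and group pull opposite ways; the down-group shift dominates (1312 vs 941 kJ/mol).
Note the exception: Mg has a higher first ionization energy than Al, contrary to the simple trend — Al's single 3p electron is easier to remove than one from Mg's filled 3s².
Tabulated first ionization energy (kJ/mol): H 1312, Mg 738, Al 578, Se 941, Sb 831.
So from highest to lowest: H > Se > Sb > Mg > Al.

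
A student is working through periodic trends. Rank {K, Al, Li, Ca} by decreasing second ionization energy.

Li > K > Al > Ca

IE_2 is the cost of taking one more electron from the +1 cation: K⁺ is the bare [Ar] core; Al⁺ still has 2 valence electrons; Li⁺ is the bare [He] core; Ca⁺ still has 1 valence electron.
Pulling an electron out of a noble-gas core costs far more than removing a remaining valence electron, so K and Li sit at the high end of IE_2.
Valence configurations: Al⁺ [Ne]3s², Ca⁺ [Ar]4s¹.
Tabulated IE_2 (kJ/mol): K 3052, Al 1817, Li 7298, Ca 1145.
Overall IE_2 order: Ca < Al < K < Li.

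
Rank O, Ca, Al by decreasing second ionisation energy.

After 1 electron has been removed, what remains? O⁺ still has 5 valence electrons; Ca⁺ still has 1 valence electron; Al⁺ still has 2 valence electrons.
All are still removing valence electrons, so compare the +1 ions as you would atoms: IE_2 generally rises across a period (higher Z_eff) and falls down a group (larger shell), subject to the usual subshell exceptions.
Valence configurations: O⁺ [He]2s²2p³, Ca⁺ [Ar]4s¹, Al⁺ [Ne]3s².
Tabulated IE_2 (kJ/mol): O 3388, Ca 1145, Al 1817.
So the second ionization energies run Ca < Al < O.

O > Al > Ca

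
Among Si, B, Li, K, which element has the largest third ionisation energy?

IE_3 is the cost of taking one more electron from the +2 cation: Si²⁺ still has 2 valence electrons; B²⁺ still has 1 valence electron; Li²⁺ is already 1 electron into the core; K²⁺ is already 1 electron into the core.
Breaking into a closed-shell core is much more expensive than removing a leftover valence electron — K and Li have the largest IE_3 here.
Valence configurations: Si²⁺ [Ne]3s², B²⁺ [He]2s¹.
Tabulated IE_3 (kJ/mol): Si 3232, B 3660, Li 11815, K 4420.
Putting it together, IE_3: Si < B < K < Li.

Li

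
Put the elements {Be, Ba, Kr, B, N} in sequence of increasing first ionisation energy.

Ba, B, Be, Kr, N

Be is in period 2, group 2; B is in period 2, group 13; N is in period 2, group 15; Kr is in period 4, group 18; Ba is in period 6, group 2.
First ionization energy rises across a period (greater Z_eff holds electrons more tightly) and falls down a group (valence electrons are farther from the nucleus).
Here both period and group differ, so the two effects have to be weighed against each other.
B > Ba: both effects reinforce here, so B is clearly the higher of the two.
Be > B: this pair runs against the simple trend — see the exception note.
Kr > Be: period and group pull opposite ways; the across-period shift dominates (1351 vs 900 kJ/mol).
N > Kr: the two effects oppose for this pair; the down-group effect wins (1402 vs 1351 kJ/mol).
Note the exception: Be has a higher first ionization energy than B, contrary to the simple trend — removing B's lone 2p electron is easier than breaking Be's filled 2s².
Tabulated first ionization energy (kJ/mol): Be 900, B 801, N 1402, Kr 1351, Ba 503.
So from lowest to highest: Ba < B < Be < Kr < N.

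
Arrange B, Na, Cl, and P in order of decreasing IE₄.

B, Na, Cl, P

The fourth ionization energy removes an electron from the +3 ion. For each element: B³⁺ is the bare [He] core; Na³⁺ is already 2 electrons into the core; Cl³⁺ still has 4 valence electrons; P³⁺ still has 2 valence electrons.
Pulling an electron out of a noble-gas core costs far more than removing a remaining valence electron, so Na and B sit at the high end of IE_4.
Valence configurations: Cl³⁺ [Ne]3s²3p², P³⁺ [Ne]3s².
Tabulated IE_4 (kJ/mol): B 25026, Na 9543, Cl 5159, P 4964.
Hence IE_4: P < Cl < Na < B.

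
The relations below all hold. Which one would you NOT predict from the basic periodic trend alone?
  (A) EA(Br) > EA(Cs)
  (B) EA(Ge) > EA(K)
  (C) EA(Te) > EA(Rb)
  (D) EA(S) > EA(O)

The general trend: electron affinity increases across a period and decreases down a group.
(A) Br (period 4, group 17) vs Cs (period 6, group 1): the stated order agrees with the simple trend.
(B) Ge (period 4, group 14) vs K (period 4, group 1): the stated order agrees with the simple trend.
(C) Te (period 5, group 16) vs Rb (period 5, group 1): the stated order agrees with the simple trend.
(D) S (period 3, group 16) vs O (period 2, group 16): the stated order contradicts the simple trend.
The exception is (D): the compact 2p subshell of O repels the added electron more than S's larger 3p does.

(D)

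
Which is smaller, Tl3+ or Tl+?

Both ions have Z = 81 protons, but Tl3+ has lost more electrons, so its remaining electrons feel a larger effective nuclear charge per electron and are pulled in more tightly.
Higher positive charge → smaller ion, so Tl+ > Tl3+.

Tl3+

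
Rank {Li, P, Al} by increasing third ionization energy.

Al, P, Li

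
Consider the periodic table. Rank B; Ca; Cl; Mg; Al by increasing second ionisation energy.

Ca < Mg < Al < Cl < B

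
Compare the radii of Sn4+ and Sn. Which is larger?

Sn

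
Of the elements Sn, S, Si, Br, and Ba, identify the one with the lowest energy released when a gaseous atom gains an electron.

Ba

EA tends to increase across a period and decrease down a group, though the pattern is less regular than for IE or radius.
These span different periods and groups, so the two trends combine.
Sn > Ba: relative to Ba, both the across-period and down-group shifts push Sn's electron affinity up.
Si > Sn: Si sits above Sn in group 14, so the down-group effect alone puts Si higher.
S > Si: both are in period 3; the period trend gives S the larger value.
Br > S: period and group pull opposite ways; the across-period shift dominates (325 vs 200 kJ/mol).
Approximate values (kJ/mol): Si 134, S 200, Br 325, Sn 107, Ba 14.
The lowest energy released when a gaseous atom gains an electron among these belongs to Ba.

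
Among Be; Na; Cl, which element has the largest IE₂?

Na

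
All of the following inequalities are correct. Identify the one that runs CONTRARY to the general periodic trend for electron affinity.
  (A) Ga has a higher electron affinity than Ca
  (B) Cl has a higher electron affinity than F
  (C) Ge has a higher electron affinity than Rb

(B)

The general trend: electron affinity increases across a period and decreases down a group.
(A) Ga (period 4, group 13) vs Ca (period 4, group 2): the stated order agrees with the simple trend.
(B) Cl (period 3, group 17) vs F (period 2, group 17): the stated order contradicts the simple trend.
(C) Ge (period 4, group 14) vs Rb (period 5, group 1): the stated order agrees with the simple trend.
The exception is (B): F's small 2p subshell makes the incoming electron feel strong e⁻–e⁻ repulsion, so Cl actually releases more energy on gaining an electron.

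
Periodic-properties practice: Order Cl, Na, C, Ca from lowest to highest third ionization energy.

Cl, C, Ca, Na

IE_3 is the cost of taking one more electron from the +2 cation: Cl²⁺ still has 5 valence electrons; Na²⁺ is already 1 electron into the core; C²⁺ still has 2 valence electrons; Ca²⁺ is the bare [Ar] core.
Breaking into a closed-shell core is much more expensive than removing a leftover valence electron — Ca and Na have the largest IE_3 here.
Valence configurations: Cl²⁺ [Ne]3s²3p³, C²⁺ [He]2s².
Tabulated IE_3 (kJ/mol): Cl 3822, Na 6910, C 4620, Ca 4912.
Overall IE_3 order: Cl < C < Ca < Na.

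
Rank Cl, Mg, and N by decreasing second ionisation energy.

N > Cl > Mg

After 1 electron has been removed, what remains? Cl⁺ still has 6 valence electrons; Mg⁺ still has 1 valence electron; N⁺ still has 4 valence electrons.
All are still removing valence electrons, so compare the +1 ions as you would atoms: IE_2 generally rises across a period (higher Z_eff) and falls down a group (larger shell), subject to the usual subshell exceptions.
Valence configurations: Cl⁺ [Ne]3s²3p⁴, Mg⁺ [Ne]3s¹, N⁺ [He]2s²2p².
The numbers (kJ/mol): Cl 2298, Mg 1451, N 2856.
So the second ionization energies run Mg < Cl < N.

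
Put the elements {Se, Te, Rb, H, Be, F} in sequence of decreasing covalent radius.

Rb, Te, Se, Be, F, H

H is in period 1, group 1; Be is in period 2, group 2; F is in period 2, group 17; Se is in period 4, group 16; Rb is in period 5, group 1; Te is in period 5, group 16.
Radius decreases left→right (rising Z_eff, same n) and increases top→bottom (higher n).
Here both period and group differ, so the two effects have to be weighed against each other.
F > H: the two effects oppose for this pair; the down-group effect wins (64 vs 32 pm).
Be > F: both are in period 2; the period trend gives Be the larger value.
Se > Be: the two effects oppose for this pair; the down-group effect wins (116 vs 102 pm).
Te > Se: Te sits below Se in group 16, so the down-group effect alone puts Te larger.
Rb > Te: Rb lies to the left of Te in period 5, so the across-period effect alone puts Rb larger.
For reference (pm): H 32, Be 102, F 64, Se 116, Rb 210, Te 136.
So from largest to smallest: Rb > Te > Se > Be > F > H.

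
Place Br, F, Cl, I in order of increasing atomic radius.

F, Cl, Br, I

F is in period 2, group 17; Cl is in period 3, group 17; Br is in period 4, group 17; I is in period 5, group 17.
Moving right in a period, electrons are added to the same shell under a stronger nuclear pull, so atoms get smaller; moving down, a new shell is opened and atoms get larger.
All are in group 17, so atomic radius increases down the group.
So from smallest to largest: F < Cl < Br < I.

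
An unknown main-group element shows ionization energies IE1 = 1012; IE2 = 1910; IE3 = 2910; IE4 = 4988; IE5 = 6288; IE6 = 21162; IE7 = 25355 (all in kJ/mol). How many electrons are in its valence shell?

5

Look for the largest jump between consecutive ionization energies: IE6/IE5 ≈ 3.4, far larger than any earlier ratio.
That jump marks the point where a core electron is being removed. So the atom has 5 valence electrons.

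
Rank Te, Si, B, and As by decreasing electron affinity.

B is in period 2, group 13; Si is in period 3, group 14; As is in period 4, group 15; Te is in period 5, group 16.
Electron affinity generally becomes more exothermic across a period toward the halogens and less exothermic down a group.
A diagonal step moves right (one effect) and down (the opposite effect) at once.
As > B: the two effects oppose for this pair; the across-period effect wins (78 vs 27 kJ/mol).
Si > As: period and group pull opposite ways; the down-group shift dominates (134 vs 78 kJ/mol).
Te > Si: period and group pull opposite ways; the across-period shift dominates (190 vs 134 kJ/mol).
For reference (kJ/mol): B 27, Si 134, As 78, Te 190.
So from highest to lowest: Te > Si > As > B.

Te > Si > As > B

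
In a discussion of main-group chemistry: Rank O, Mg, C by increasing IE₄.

After 3 electrons have been removed, what remains? O³⁺ still has 3 valence electrons; Mg³⁺ is already 1 electron into the core; C³⁺ still has 1 valence electron.
Breaking into a closed-shell core is much more expensive than removing a leftover valence electron — Mg has the largest IE_4 here.
Valence configurations: O³⁺ [He]2s²2p¹, C³⁺ [He]2s¹.
Approximate IE_4 values (kJ/mol): O 7469, Mg 10543, C 6223.
So the fourth ionization energies run C < O < Mg.

C < O < Mg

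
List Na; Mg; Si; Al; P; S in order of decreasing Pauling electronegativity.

Na is in period 3, group 1; Mg is in period 3, group 2; Al is in period 3, group 13; Si is in period 3, group 14; P is in period 3, group 15; S is in period 3, group 16.
Atoms toward the upper right of the periodic table pull bonding electrons most strongly.
All lie in period 3, so electronegativity increases left to right.
So from highest to lowest: S > P > Si > Al > Mg > Na.

S > P > Si > Al > Mg > Na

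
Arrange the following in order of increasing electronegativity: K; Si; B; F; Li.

K, Li, Si, B, F

Li is in period 2, group 1; B is in period 2, group 13; F is in period 2, group 17; Si is in period 3, group 14; K is in period 4, group 1.
EN rises left→right (higher Z_eff, smaller atoms) and falls top→bottom (larger, more shielded atoms).
Neither a single period nor a single group — weigh both effects.
Li > K: Li sits above K in group 1, so the down-group effect alone puts Li higher.
Si > Li: period and group pull opposite ways; the across-period shift dominates (1.90 vs 0.98).
B > Si: period and group pull opposite ways; the down-group shift dominates (2.04 vs 1.90).
F > B: both are in period 2; the period trend gives F the larger value.
For reference (Pauling): Li 0.98, B 2.04, F 3.98, Si 1.90, K 0.82.
So from lowest to highest: K < Li < Si < B < F.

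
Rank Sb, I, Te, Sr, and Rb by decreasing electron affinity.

Rb is in period 5, group 1; Sr is in period 5, group 2; Sb is in period 5, group 15; Te is in period 5, group 16; I is in period 5, group 17.
Atoms with high Z_eff and room in the valence shell (especially the halogens) have the most exothermic electron affinities.
All lie in period 5; the across-period trend (electron affinity increases left to right) applies, with the exception below.
Note the exception: Rb has a higher electron affinity than Sr, contrary to the simple trend — adding an electron to Sr (ns²) has to open a new, higher-energy np subshell, which is unfavourable.
For reference (kJ/mol): Rb 47, Sr 5, Sb 103, Te 190, I 295.
So from highest to lowest: I > Te > Sb > Rb > Sr.

I > Te > Sb > Rb > Sr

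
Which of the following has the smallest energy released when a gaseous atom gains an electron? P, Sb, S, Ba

P is in period 3, group 15; S is in period 3, group 16; Sb is in period 5, group 15; Ba is in period 6, group 2.
Electron affinity generally becomes more exothermic across a period toward the halogens and less exothermic down a group.
These span different periods and groups, so the two trends combine.
P > Ba: relative to Ba, both the across-period and down-group shifts push P's electron affinity up.
Sb > P: this pair runs against the simple trend — see the exception note.
S > Sb: both effects reinforce here, so S is clearly the higher of the two.
Note the exception: Sb has a higher electron affinity than P, contrary to the simple trend — both are half-filled np³, but the pairing/repulsion penalty for the added electron shrinks as the p orbitals become larger and more diffuse down the group, and for Sb that outweighs the weaker nuclear attraction.
For reference (kJ/mol): P 72, S 200, Sb 103, Ba 14.
The smallest energy released when a gaseous atom gains an electron among these belongs to Ba.

Ba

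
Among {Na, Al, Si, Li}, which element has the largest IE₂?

Li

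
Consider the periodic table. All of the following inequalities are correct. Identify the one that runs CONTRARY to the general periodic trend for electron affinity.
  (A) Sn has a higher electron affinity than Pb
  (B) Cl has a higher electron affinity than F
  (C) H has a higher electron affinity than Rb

(B)

The general trend: electron affinity increases across a period and decreases down a group.
(A) Sn (period 5, group 14) vs Pb (period 6, group 14): the stated order agrees with the simple trend.
(B) Cl (period 3, group 17) vs F (period 2, group 17): the stated order contradicts the simple trend.
(C) H (period 1, group 1) vs Rb (period 5, group 1): the stated order agrees with the simple trend.
The exception is (B): F's small 2p subshell makes the incoming electron feel strong e⁻–e⁻ repulsion, so Cl actually releases more energy on gaining an electron.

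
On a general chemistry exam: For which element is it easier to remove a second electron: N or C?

After 1 electron has been removed, what remains? N⁺ still has 4 valence electrons; C⁺ still has 3 valence electrons.
All are still removing valence electrons, so compare the +1 ions as you would atoms: IE_2 generally rises across a period (higher Z_eff) and falls down a group (larger shell), subject to the usual subshell exceptions.
Valence configurations: N⁺ [He]2s²2p², C⁺ [He]2s²2p¹.
Approximate IE_2 values (kJ/mol): N 2856, C 2353.
Putting it together, IE_2: C < N.

C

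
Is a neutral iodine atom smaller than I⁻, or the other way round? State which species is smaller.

Forming I⁻ adds 1 electron to I. More electron–electron repulsion in the same shell, with unchanged nuclear charge, lets the cloud expand.
An anion is larger than its parent atom: I⁻ > I.

I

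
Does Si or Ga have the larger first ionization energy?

Across a period the outer electron is held more tightly (higher IE₁); down a group it sits in a higher shell, more shielded, and comes off more easily.
Here both period and group differ, so the two effects have to be weighed against each other.
Si > Ga: both effects reinforce here, so Si is clearly the higher of the two.
For reference (kJ/mol): Si 786, Ga 579.
So Si has the larger first ionization energy (Si > Ga).

Si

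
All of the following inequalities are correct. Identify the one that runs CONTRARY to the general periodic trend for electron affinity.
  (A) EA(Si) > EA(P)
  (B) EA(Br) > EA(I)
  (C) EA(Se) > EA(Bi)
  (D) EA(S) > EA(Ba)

The general trend: electron affinity increases across a period and decreases down a group.
(A) Si (period 3, group 14) vs P (period 3, group 15): the stated order contradicts the simple trend.
(B) Br (period 4, group 17) vs I (period 5, group 17): the stated order agrees with the simple trend.
(C) Se (period 4, group 16) vs Bi (period 6, group 15): the stated order agrees with the simple trend.
(D) S (period 3, group 16) vs Ba (period 6, group 2): the stated order agrees with the simple trend.
The exception is (A): adding an electron to P's half-filled 3p³ is unfavourable, so Si (3p²) has the more exothermic EA.

(A)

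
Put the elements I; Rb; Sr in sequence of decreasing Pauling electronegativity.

I, Sr, Rb

Rb is in period 5, group 1; Sr is in period 5, group 2; I is in period 5, group 17.
EN rises left→right (higher Z_eff, smaller atoms) and falls top→bottom (larger, more shielded atoms).
All lie in period 5, so electronegativity increases left to right.
So from highest to lowest: I > Sr > Rb.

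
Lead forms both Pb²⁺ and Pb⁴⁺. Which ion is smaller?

Pb⁴⁺

Both ions have Z = 82 protons, but Pb⁴⁺ has lost more electrons, so its remaining electrons feel a larger effective nuclear charge per electron and are pulled in more tightly.
Higher positive charge → smaller ion, so Pb²⁺ > Pb⁴⁺.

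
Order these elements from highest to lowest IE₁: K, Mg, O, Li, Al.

Li is in period 2, group 1; O is in period 2, group 16; Mg is in period 3, group 2; Al is in period 3, group 13; K is in period 4, group 1.
IE₁ increases left→right with effective nuclear charge and decreases top→bottom as the valence shell moves farther out.
Neither a single period nor a single group — weigh both effects.
Li > K: Li sits above K in group 1, so the down-group effect alone puts Li higher.
Al > Li: period and group pull opposite ways; the across-period shift dominates (578 vs 520 kJ/mol).
Mg > Al: this pair runs against the simple trend — see the exception note.
O > Mg: both effects reinforce here, so O is clearly the higher of the two.
Note the exception: Mg has a higher first ionization energy than Al, contrary to the simple trend — Al's single 3p electron is easier to remove than one from Mg's filled 3s².
Approximate values (kJ/mol): Li 520, O 1314, Mg 738, Al 578, K 419.
So from highest to lowest: O > Mg > Al > Li > K.

O, Mg, Al, Li, K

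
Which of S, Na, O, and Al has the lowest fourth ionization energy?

S

The fourth ionization energy removes an electron from the +3 ion. For each element: S³⁺ still has 3 valence electrons; Na³⁺ is already 2 electrons into the core; O³⁺ still has 3 valence electrons; Al³⁺ is the bare [Ne] core.
Core electrons are held far more tightly than valence electrons, so Na and Al top the IE_4 order.
Valence configurations: S³⁺ [Ne]3s²3p¹, O³⁺ [He]2s²2p¹.
Approximate IE_4 values (kJ/mol): S 4556, Na 9543, O 7469, Al 11577.
Overall IE_4 order: S < O < Na < Al.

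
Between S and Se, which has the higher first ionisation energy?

S is in period 3, group 16; Se is in period 4, group 16.
Across a period the outer electron is held more tightly (higher IE₁); down a group it sits in a higher shell, more shielded, and comes off more easily.
All are in group 16, so first ionization energy increases up the group.
So S has the higher first ionisation energy (S > Se).

S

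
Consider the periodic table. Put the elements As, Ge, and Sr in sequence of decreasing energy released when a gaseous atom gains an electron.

Ge > As > Sr

Ge is in period 4, group 14; As is in period 4, group 15; Sr is in period 5, group 2.
EA tends to increase across a period and decrease down a group, though the pattern is less regular than for IE or radius.
These span different periods and groups, so the two trends combine.
As > Sr: relative to Sr, both the across-period and down-group shifts push As's electron affinity up.
Ge > As: this pair runs against the simple trend — see the exception note.
Note the exception: Ge has a higher electron affinity than As, contrary to the simple trend — adding an electron to As's half-filled 4p³ is unfavourable, so Ge (4p²) has the more exothermic EA.
Tabulated electron affinity (kJ/mol): Ge 119, As 78, Sr 5.
So from highest to lowest: Ge > As > Sr.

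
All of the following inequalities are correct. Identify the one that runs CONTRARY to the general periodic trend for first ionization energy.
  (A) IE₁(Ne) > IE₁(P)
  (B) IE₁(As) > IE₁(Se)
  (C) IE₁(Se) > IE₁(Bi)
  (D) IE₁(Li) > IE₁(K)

(B)

The general trend: first ionization energy increases across a period and decreases down a group.
(A) Ne (period 2, group 18) vs P (period 3, group 15): the stated order agrees with the simple trend.
(B) As (period 4, group 15) vs Se (period 4, group 16): the stated order contradicts the simple trend.
(C) Se (period 4, group 16) vs Bi (period 6, group 15): the stated order agrees with the simple trend.
(D) Li (period 2, group 1) vs K (period 4, group 1): the stated order agrees with the simple trend.
The exception is (B): Se (4p⁴) ionizes more easily than half-filled As (4p³).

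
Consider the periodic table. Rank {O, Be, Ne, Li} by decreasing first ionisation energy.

Ne > O > Be > Li

Li is in period 2, group 1; Be is in period 2, group 2; O is in period 2, group 16; Ne is in period 2, group 18.
Removing the outermost electron gets harder across a period and easier down a group.
All lie in period 2, so first ionization energy increases left to right.
So from highest to lowest: Ne > O > Be > Li.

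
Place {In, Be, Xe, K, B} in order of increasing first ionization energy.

IE₁ increases left→right with effective nuclear charge and decreases top→bottom as the valence shell moves farther out.
These span different periods and groups, so the two trends combine.
In > K: the two effects oppose for this pair; the across-period effect wins (558 vs 419 kJ/mol).
B > In: they share group 13; the group trend gives B the larger value.
Be > B: this pair runs against the simple trend — see the exception note.
Xe > Be: period and group pull opposite ways; the across-period shift dominates (1170 vs 900 kJ/mol).
Note the exception: Be has a higher first ionization energy than B, contrary to the simple trend — removing B's lone 2p electron is easier than breaking Be's filled 2s².
For reference (kJ/mol): Be 900, B 801, K 419, In 558, Xe 1170.
So from lowest to highest: K < In < B < Be < Xe.

K < In < B < Be < Xe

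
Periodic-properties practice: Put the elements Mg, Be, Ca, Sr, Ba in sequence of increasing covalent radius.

Be < Mg < Ca < Sr < Ba

Radius decreases left→right (rising Z_eff, same n) and increases top→bottom (higher n).
All are in group 2, so atomic radius increases down the group.
So from smallest to largest: Be < Mg < Ca < Sr < Ba.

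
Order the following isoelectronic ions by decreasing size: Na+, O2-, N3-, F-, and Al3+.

N3- > O2- > F- > Na+ > Al3+

All of these have 10 electrons, so size is governed by nuclear charge alone: the more protons, the stronger the pull on the same electron cloud, and the smaller the ion.
Nuclear charges: Al3+ (Z=13), Na+ (Z=11), F- (Z=9), O2- (Z=8), N3- (Z=7).
Largest to smallest: N3- > O2- > F- > Na+ > Al3+.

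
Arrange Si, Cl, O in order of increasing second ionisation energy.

After 1 electron has been removed, what remains? Si⁺ still has 3 valence electrons; Cl⁺ still has 6 valence electrons; O⁺ still has 5 valence electrons.
All are still removing valence electrons, so compare the +1 ions as you would atoms: IE_2 generally rises across a period (higher Z_eff) and falls down a group (larger shell), subject to the usual subshell exceptions.
Valence configurations: Si⁺ [Ne]3s²3p¹, Cl⁺ [Ne]3s²3p⁴, O⁺ [He]2s²2p³.
The numbers (kJ/mol): Si 1577, Cl 2298, O 3388.
Hence IE_2: Si < Cl < O.

Si, Cl, O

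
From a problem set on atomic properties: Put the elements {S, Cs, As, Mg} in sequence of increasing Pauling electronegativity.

Mg is in period 3, group 2; S is in period 3, group 16; As is in period 4, group 15; Cs is in period 6, group 1.
Electronegativity increases across a period and decreases down a group, tracking effective nuclear charge and atomic size.
These span different periods and groups, so the two trends combine.
Mg > Cs: relative to Cs, both the across-period and down-group shifts push Mg's electronegativity up.
As > Mg: period and group pull opposite ways; the across-period shift dominates (2.18 vs 1.31).
S > As: relative to As, both the across-period and down-group shifts push S's electronegativity up.
Tabulated electronegativity (Pauling): Mg 1.31, S 2.58, As 2.18, Cs 0.79.
So from lowest to highest: Cs < Mg < As < S.

Cs, Mg, As, S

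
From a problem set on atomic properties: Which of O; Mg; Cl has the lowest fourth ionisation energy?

The fourth ionization energy removes an electron from the +3 ion. For each element: O³⁺ still has 3 valence electrons; Mg³⁺ is already 1 electron into the core; Cl³⁺ still has 4 valence electrons.
Pulling an electron out of a noble-gas core costs far more than removing a remaining valence electron, so Mg sits at the high end of IE_4.
Valence configurations: O³⁺ [He]2s²2p¹, Cl³⁺ [Ne]3s²3p².
Tabulated IE_4 (kJ/mol): O 7469, Mg 10543, Cl 5159.
So the fourth ionization energies run Cl < O < Mg.

Cl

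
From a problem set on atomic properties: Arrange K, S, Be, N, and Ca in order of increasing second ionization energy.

Ca < Be < S < N < K

After 1 electron has been removed, what remains? K⁺ is the bare [Ar] core; S⁺ still has 5 valence electrons; Be⁺ still has 1 valence electron; N⁺ still has 4 valence electrons; Ca⁺ still has 1 valence electron.
Breaking into a closed-shell core is much more expensive than removing a leftover valence electron — K has the largest IE_2 here.
Valence configurations: S⁺ [Ne]3s²3p³, Be⁺ [He]2s¹, N⁺ [He]2s²2p², Ca⁺ [Ar]4s¹.
Tabulated IE_2 (kJ/mol): K 3052, S 2252, Be 1757, N 2856, Ca 1145.
Hence IE_2: Ca < Be < S < N < K.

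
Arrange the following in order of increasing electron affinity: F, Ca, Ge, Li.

Li is in period 2, group 1; F is in period 2, group 17; Ca is in period 4, group 2; Ge is in period 4, group 14.
Adding an electron releases more energy for atoms nearer the top right (short of the noble gases).
These span different periods and groups, so the two trends combine.
Li > Ca: the two effects oppose for this pair; the down-group effect wins (60 vs 2 kJ/mol).
Ge > Li: period and group pull opposite ways; the across-period shift dominates (119 vs 60 kJ/mol).
F > Ge: relative to Ge, both the across-period and down-group shifts push F's electron affinity up.
For reference (kJ/mol): Li 60, F 328, Ca 2, Ge 119.
So from lowest to highest: Ca < Li < Ge < F.

Ca < Li < Ge < F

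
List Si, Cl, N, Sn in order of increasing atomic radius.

N < Cl < Si < Sn

N is in period 2, group 15; Si is in period 3, group 14; Cl is in period 3, group 17; Sn is in period 5, group 14.
Atomic radius shrinks across a period as nuclear charge pulls the same shell inward, and grows down a group as new shells are added.
These span different periods and groups, so the two trends combine.
Cl > N: period and group pull opposite ways; the down-group shift dominates (99 vs 71 pm).
Si > Cl: Si lies to the left of Cl in period 3, so the across-period effect alone puts Si larger.
Sn > Si: they share group 14; the group trend gives Sn the larger value.
For reference (pm): N 71, Si 116, Cl 99, Sn 140.
So from smallest to largest: N < Cl < Si < Sn.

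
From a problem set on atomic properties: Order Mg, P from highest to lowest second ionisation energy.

P, Mg

After 1 electron has been removed, what remains? Mg⁺ still has 1 valence electron; P⁺ still has 4 valence electrons.
All are still removing valence electrons, so compare the +1 ions as you would atoms: IE_2 generally rises across a period (higher Z_eff) and falls down a group (larger shell), subject to the usual subshell exceptions.
Valence configurations: Mg⁺ [Ne]3s¹, P⁺ [Ne]3s²3p².
Approximate IE_2 values (kJ/mol): Mg 1451, P 1907.
Hence IE_2: Mg < P.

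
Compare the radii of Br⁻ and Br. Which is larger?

Br⁻

Forming Br⁻ adds 1 electron to Br. More electron–electron repulsion in the same shell, with unchanged nuclear charge, lets the cloud expand.
An anion is larger than its parent atom: Br⁻ > Br.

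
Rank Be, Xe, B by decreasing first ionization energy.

Be is in period 2, group 2; B is in period 2, group 13; Xe is in period 5, group 18.
IE₁ increases left→right with effective nuclear charge and decreases top→bottom as the valence shell moves farther out.
Neither a single period nor a single group — weigh both effects.
Be > B: this pair runs against the simple trend — see the exception note.
Xe > Be: the two effects oppose for this pair; the across-period effect wins (1170 vs 900 kJ/mol).
Note the exception: Be has a higher first ionization energy than B, contrary to the simple trend — removing B's lone 2p electron is easier than breaking Be's filled 2s².
Approximate values (kJ/mol): Be 900, B 801, Xe 1170.
So from highest to lowest: Xe > Be > B.

Xe > Be > B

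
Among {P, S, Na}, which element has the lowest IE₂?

P

After 1 electron has been removed, what remains? P⁺ still has 4 valence electrons; S⁺ still has 5 valence electrons; Na⁺ is the bare [Ne] core.
Pulling an electron out of a noble-gas core costs far more than removing a remaining valence electron, so Na sits at the high end of IE_2.
Valence configurations: P⁺ [Ne]3s²3p², S⁺ [Ne]3s²3p³.
The numbers (kJ/mol): P 1907, S 2252, Na 4562.
Overall IE_2 order: P < S < Na.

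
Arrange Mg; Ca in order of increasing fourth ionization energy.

Ca, Mg

Consider each +3 ion: Mg³⁺ is already 1 electron into the core; Ca³⁺ is already 1 electron into the core.
All of these are removing an electron from a noble-gas core or deeper; the smaller core (lower principal quantum number) is held far more tightly, and within a period the higher nuclear charge binds the same core more tightly.
Tabulated IE_4 (kJ/mol): Mg 10543, Ca 6491.
So the fourth ionization energies run Ca < Mg.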